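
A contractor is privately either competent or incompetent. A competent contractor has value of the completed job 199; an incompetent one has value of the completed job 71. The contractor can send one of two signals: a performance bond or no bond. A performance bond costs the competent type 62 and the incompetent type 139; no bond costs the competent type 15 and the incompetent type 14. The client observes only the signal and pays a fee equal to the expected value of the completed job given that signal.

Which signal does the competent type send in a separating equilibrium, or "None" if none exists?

None

Try competent → bond, incompetent → no bond:
  Under separation the client infers type exactly: bond → competent (pays 199), no bond → incompetent (pays 71).
  Competent: bond gives 199 − 62 = 137; no bond gives 71 − 15 = 56. No deviation. ✓
  Incompetent: no bond gives 71 − 14 = 57; bond gives 199 − 139 = 60. Would deviate. ✗
Try competent → no bond, incompetent → bond:
  Under separation the client infers type exactly: no bond → competent (pays 199), bond → incompetent (pays 71).
  Competent: no bond gives 199 − 15 = 184; bond gives 71 − 62 = 9. No deviation. ✓
  Incompetent: bond gives 71 − 139 = -68; no bond gives 199 − 14 = 185. Would deviate. ✗
Neither assignment is incentive-compatible.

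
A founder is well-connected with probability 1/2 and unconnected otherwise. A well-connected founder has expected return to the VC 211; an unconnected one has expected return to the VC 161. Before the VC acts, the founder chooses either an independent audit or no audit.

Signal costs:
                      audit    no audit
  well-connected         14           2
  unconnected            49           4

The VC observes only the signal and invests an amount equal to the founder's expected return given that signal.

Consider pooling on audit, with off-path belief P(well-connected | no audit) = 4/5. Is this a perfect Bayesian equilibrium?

On the equilibrium path (audit) the VC holds the prior 1/2 and pays 1/2·211 + 1/2·161 = 186. Off-path (no audit) belief 4/5 gives 4/5·211 + 1/5·161 = 201.
Well-connected: audit gives 186 − 14 = 172; no audit gives 201 − 2 = 199. Deviates. ✗
Unconnected: audit gives 186 − 49 = 137; no audit gives 201 − 4 = 197. Deviates. ✗

No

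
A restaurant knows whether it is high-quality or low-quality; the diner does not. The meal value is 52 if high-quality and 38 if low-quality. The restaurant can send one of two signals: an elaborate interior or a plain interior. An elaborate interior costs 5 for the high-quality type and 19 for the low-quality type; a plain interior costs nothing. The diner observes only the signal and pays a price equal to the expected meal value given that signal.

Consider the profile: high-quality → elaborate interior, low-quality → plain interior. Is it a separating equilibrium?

If types separate, elaborate interior earns payment 52 and plain interior earns 38.
High-quality: elaborate interior gives 52 − 5 = 47; plain interior gives 38 − 0 = 38. No deviation. ✓
Low-quality: plain interior gives 38 − 0 = 38; elaborate interior gives 52 − 19 = 33. No deviation. ✓
Both incentive constraints hold.

Yes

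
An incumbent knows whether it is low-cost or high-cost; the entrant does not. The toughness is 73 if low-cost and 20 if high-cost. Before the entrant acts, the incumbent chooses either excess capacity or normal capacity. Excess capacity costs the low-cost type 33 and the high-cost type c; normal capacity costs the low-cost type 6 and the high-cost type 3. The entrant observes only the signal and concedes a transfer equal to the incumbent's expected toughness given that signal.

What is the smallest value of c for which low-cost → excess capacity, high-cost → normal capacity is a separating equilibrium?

Under separation: excess capacity → low-cost (pays 73); normal capacity → high-cost (pays 20).
Low-cost: 73 − 33 = 40 ≥ 20 − 6 = 14. Holds regardless of c. ✓
High-cost: 20 − 3 ≥ 73 − c, so c ≥ 73 − 17 = 56.

56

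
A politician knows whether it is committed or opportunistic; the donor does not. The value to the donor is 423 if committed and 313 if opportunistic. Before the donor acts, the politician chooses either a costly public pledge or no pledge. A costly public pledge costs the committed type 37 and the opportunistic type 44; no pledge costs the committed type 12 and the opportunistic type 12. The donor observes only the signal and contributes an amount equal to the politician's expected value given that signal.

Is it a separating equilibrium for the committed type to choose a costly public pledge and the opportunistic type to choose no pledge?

No

Under separation the donor infers type exactly: pledge → committed (pays 423), no pledge → opportunistic (pays 313).
Committed: pledge gives 423 − 37 = 386; no pledge gives 313 − 12 = 301. No deviation. ✓
Opportunistic: no pledge gives 313 − 12 = 301; pledge gives 423 − 44 = 379. Would deviate. ✗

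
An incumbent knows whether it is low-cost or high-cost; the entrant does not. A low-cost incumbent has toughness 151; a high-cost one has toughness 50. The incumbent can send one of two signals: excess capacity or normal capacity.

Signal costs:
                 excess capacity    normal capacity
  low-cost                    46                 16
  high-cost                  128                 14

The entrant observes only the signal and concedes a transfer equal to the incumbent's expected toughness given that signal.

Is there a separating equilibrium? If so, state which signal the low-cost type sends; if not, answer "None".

Try low-cost → excess capacity, high-cost → normal capacity:
  If types separate, excess capacity earns payment 151 and normal capacity earns 50.
  Low-cost: excess capacity gives 151 − 46 = 105; normal capacity gives 50 − 16 = 34. No deviation. ✓
  High-cost: normal capacity gives 50 − 14 = 36; excess capacity gives 151 − 128 = 23. No deviation. ✓
Both hold — the low-cost type sends excess capacity.

excess capacity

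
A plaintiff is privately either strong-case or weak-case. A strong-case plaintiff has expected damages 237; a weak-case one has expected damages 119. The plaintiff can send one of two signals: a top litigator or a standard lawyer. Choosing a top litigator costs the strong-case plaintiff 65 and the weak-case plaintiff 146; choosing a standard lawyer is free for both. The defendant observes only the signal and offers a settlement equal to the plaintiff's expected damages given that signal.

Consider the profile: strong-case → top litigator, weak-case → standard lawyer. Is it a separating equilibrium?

If types separate, top litigator earns payment 237 and standard lawyer earns 119.
Strong-case: top litigator gives 237 − 65 = 172; standard lawyer gives 119 − 0 = 119. No deviation. ✓
Weak-case: standard lawyer gives 119 − 0 = 119; top litigator gives 237 − 146 = 91. No deviation. ✓
Both incentive constraints hold.

Yes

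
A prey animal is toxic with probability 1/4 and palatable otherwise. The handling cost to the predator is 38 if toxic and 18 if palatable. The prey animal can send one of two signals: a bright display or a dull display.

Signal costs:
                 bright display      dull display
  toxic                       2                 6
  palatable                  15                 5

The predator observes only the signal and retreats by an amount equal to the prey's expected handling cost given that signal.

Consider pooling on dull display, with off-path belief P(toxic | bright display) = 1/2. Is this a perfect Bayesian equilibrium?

No

On the equilibrium path (dull display) the predator holds the prior 1/4 and pays 1/4·38 + 3/4·18 = 23. Off-path (bright display) belief 1/2 gives 1/2·38 + 1/2·18 = 28.
Toxic: dull display gives 23 − 6 = 17; bright display gives 28 − 2 = 26. Deviates. ✗
Palatable: dull display gives 23 − 5 = 18; bright display gives 28 − 15 = 13. Stays. ✓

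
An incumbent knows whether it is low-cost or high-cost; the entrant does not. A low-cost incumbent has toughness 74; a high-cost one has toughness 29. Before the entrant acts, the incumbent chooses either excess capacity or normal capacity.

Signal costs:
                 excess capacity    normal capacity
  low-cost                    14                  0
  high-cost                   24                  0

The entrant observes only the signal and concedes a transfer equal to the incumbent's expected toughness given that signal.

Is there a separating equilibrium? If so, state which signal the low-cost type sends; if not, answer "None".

None

Try low-cost → excess capacity, high-cost → normal capacity:
  If types separate, excess capacity earns payment 74 and normal capacity earns 29.
  Low-cost: excess capacity gives 74 − 14 = 60; normal capacity gives 29 − 0 = 29. No deviation. ✓
  High-cost: normal capacity gives 29 − 0 = 29; excess capacity gives 74 − 24 = 50. Would deviate. ✗
Try low-cost → normal capacity, high-cost → excess capacity:
  If types separate, normal capacity earns payment 74 and excess capacity earns 29.
  Low-cost: normal capacity gives 74 − 0 = 74; excess capacity gives 29 − 14 = 15. No deviation. ✓
  High-cost: excess capacity gives 29 − 24 = 5; normal capacity gives 74 − 0 = 74. Would deviate. ✗
Neither assignment is incentive-compatible.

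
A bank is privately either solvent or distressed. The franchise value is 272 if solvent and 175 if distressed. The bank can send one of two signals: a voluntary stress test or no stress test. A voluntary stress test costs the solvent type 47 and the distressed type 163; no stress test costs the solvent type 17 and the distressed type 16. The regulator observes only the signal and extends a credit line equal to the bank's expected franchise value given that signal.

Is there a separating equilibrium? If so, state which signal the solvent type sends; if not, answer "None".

stress test

Try solvent → stress test, distressed → no stress test:
  If types separate, stress test earns payment 272 and no stress test earns 175.
  Solvent: stress test gives 272 − 47 = 225; no stress test gives 175 − 17 = 158. No deviation. ✓
  Distressed: no stress test gives 175 − 16 = 159; stress test gives 272 − 163 = 109. No deviation. ✓
Both hold — the solvent type sends stress test.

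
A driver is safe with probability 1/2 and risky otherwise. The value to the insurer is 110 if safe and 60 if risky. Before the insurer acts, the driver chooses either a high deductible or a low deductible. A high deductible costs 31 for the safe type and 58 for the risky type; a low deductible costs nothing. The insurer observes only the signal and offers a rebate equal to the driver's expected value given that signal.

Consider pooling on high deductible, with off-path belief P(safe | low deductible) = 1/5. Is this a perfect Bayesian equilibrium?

No

At the pooled signal (high deductible) the insurer holds the prior 1/2 and pays 1/2·110 + 1/2·60 = 85. Off-path (low deductible) belief 1/5 gives 1/5·110 + 4/5·60 = 70.
Safe: high deductible gives 85 − 31 = 54; low deductible gives 70 − 0 = 70. Deviates. ✗
Risky: high deductible gives 85 − 58 = 27; low deductible gives 70 − 0 = 70. Deviates. ✗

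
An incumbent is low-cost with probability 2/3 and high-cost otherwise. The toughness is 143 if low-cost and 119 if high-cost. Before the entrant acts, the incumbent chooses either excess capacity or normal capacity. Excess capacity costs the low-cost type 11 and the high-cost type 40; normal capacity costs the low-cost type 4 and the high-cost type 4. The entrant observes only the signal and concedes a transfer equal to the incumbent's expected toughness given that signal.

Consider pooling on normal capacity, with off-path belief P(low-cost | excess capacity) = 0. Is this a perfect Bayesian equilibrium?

At the pooled signal (normal capacity) the entrant holds the prior 2/3 and pays 2/3·143 + 1/3·119 = 135. Off-path (excess capacity) belief 0 gives 0·143 + 1·119 = 119.
Low-cost: normal capacity gives 135 − 4 = 131; excess capacity gives 119 − 11 = 108. Stays. ✓
High-cost: normal capacity gives 135 − 4 = 131; excess capacity gives 119 − 40 = 79. Stays. ✓

Yes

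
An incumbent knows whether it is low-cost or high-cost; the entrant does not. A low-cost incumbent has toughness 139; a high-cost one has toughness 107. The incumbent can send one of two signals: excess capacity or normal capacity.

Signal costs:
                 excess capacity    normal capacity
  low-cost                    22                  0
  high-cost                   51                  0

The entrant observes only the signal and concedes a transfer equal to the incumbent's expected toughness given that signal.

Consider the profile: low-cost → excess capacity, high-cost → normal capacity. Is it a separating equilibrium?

Yes

If types separate, excess capacity earns payment 139 and normal capacity earns 107.
Low-cost: excess capacity gives 139 − 22 = 117; normal capacity gives 107 − 0 = 107. No deviation. ✓
High-cost: normal capacity gives 107 − 0 = 107; excess capacity gives 139 − 51 = 88. No deviation. ✓
Neither type gains from mimicking the other.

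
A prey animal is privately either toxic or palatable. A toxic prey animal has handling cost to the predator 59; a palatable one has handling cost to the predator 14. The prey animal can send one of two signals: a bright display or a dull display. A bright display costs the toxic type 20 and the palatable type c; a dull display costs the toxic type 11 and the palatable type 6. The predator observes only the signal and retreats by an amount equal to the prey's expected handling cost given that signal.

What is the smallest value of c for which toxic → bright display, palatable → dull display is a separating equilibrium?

Under separation: bright display → toxic (pays 59); dull display → palatable (pays 14).
Toxic: 59 − 20 = 39 ≥ 14 − 11 = 3. Holds regardless of c. ✓
Palatable: 14 − 6 ≥ 59 − c, so c ≥ 59 − 8 = 51.

51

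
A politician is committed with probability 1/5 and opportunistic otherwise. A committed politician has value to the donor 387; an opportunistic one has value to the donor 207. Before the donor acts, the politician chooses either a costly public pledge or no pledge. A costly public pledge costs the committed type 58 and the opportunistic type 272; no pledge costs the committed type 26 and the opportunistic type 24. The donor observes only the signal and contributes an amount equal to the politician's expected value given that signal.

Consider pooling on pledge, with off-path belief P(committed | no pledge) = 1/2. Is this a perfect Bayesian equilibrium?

No

On the equilibrium path (pledge) the donor holds the prior 1/5 and pays 1/5·387 + 4/5·207 = 243. Off-path (no pledge) belief 1/2 gives 1/2·387 + 1/2·207 = 297.
Committed: pledge gives 243 − 58 = 185; no pledge gives 297 − 26 = 271. Deviates. ✗
Opportunistic: pledge gives 243 − 272 = -29; no pledge gives 297 − 24 = 273. Deviates. ✗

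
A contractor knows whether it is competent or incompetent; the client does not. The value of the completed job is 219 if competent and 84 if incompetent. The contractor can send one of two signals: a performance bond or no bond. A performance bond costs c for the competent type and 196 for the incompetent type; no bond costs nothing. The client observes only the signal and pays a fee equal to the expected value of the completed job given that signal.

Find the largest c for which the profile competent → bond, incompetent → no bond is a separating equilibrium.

135

Under separation: bond → competent (pays 219); no bond → incompetent (pays 84).
Incompetent: 84 − 0 = 84 ≥ 219 − 196 = 23. Holds regardless of c. ✓
Competent: 219 − c ≥ 84 − 0, so c ≤ 219 − 84 = 135.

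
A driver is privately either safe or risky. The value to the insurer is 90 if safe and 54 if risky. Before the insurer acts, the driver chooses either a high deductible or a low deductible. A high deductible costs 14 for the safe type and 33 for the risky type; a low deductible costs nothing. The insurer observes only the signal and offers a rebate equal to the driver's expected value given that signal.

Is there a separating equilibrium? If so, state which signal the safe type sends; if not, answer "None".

Try safe → high deductible, risky → low deductible:
  Under separation the insurer infers type exactly: high deductible → safe (pays 90), low deductible → risky (pays 54).
  Safe: high deductible gives 90 − 14 = 76; low deductible gives 54 − 0 = 54. No deviation. ✓
  Risky: low deductible gives 54 − 0 = 54; high deductible gives 90 − 33 = 57. Would deviate. ✗
Try safe → low deductible, risky → high deductible:
  Under separation the insurer infers type exactly: low deductible → safe (pays 90), high deductible → risky (pays 54).
  Safe: low deductible gives 90 − 0 = 90; high deductible gives 54 − 14 = 40. No deviation. ✓
  Risky: high deductible gives 54 − 33 = 21; low deductible gives 90 − 0 = 90. Would deviate. ✗
Neither assignment is incentive-compatible.

None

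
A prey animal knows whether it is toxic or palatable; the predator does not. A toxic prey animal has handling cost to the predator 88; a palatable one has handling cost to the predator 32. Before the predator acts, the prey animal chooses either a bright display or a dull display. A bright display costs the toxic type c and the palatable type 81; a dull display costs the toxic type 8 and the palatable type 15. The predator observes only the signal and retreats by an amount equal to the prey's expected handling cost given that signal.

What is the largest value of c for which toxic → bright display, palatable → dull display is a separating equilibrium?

64

Under separation: bright display → toxic (pays 88); dull display → palatable (pays 32).
Palatable: 32 − 15 = 17 ≥ 88 − 81 = 7. Holds regardless of c. ✓
Toxic: 88 − c ≥ 32 − 8, so c ≤ 88 − 24 = 64.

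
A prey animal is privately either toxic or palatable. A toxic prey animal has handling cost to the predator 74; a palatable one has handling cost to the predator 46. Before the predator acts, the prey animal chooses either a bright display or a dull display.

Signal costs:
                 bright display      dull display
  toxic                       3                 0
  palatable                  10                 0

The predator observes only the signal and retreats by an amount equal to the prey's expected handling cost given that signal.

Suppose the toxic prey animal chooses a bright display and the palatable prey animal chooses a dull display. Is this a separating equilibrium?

No

If types separate, bright display earns payment 74 and dull display earns 46.
Toxic: bright display gives 74 − 3 = 71; dull display gives 46 − 0 = 46. No deviation. ✓
Palatable: dull display gives 46 − 0 = 46; bright display gives 74 − 10 = 64. Would deviate. ✗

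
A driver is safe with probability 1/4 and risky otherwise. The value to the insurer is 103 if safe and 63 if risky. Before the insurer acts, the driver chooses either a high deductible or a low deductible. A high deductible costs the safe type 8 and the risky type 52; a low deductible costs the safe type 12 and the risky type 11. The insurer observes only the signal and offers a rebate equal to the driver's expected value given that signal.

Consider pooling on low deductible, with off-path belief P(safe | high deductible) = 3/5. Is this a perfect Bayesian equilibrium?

At the pooled signal (low deductible) the insurer holds the prior 1/4 and pays 1/4·103 + 3/4·63 = 73. Off-path (high deductible) belief 3/5 gives 3/5·103 + 2/5·63 = 87.
Safe: low deductible gives 73 − 12 = 61; high deductible gives 87 − 8 = 79. Deviates. ✗
Risky: low deductible gives 73 − 11 = 62; high deductible gives 87 − 52 = 35. Stays. ✓

No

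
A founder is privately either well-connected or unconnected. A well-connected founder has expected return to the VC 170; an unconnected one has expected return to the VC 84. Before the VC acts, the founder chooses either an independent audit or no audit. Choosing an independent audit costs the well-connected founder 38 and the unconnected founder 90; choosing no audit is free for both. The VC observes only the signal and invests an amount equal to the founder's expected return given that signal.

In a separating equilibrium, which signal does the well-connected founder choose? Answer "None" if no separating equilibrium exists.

Try well-connected → audit, unconnected → no audit:
  If types separate, audit earns payment 170 and no audit earns 84.
  Well-connected: audit gives 170 − 38 = 132; no audit gives 84 − 0 = 84. No deviation. ✓
  Unconnected: no audit gives 84 − 0 = 84; audit gives 170 − 90 = 80. No deviation. ✓
Both hold — the well-connected type sends audit.

audit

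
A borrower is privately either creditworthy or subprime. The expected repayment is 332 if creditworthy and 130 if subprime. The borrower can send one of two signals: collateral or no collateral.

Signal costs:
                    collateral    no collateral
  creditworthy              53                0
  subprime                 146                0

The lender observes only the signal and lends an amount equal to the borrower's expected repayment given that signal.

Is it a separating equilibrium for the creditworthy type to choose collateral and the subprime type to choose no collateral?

No

If types separate, collateral earns payment 332 and no collateral earns 130.
Creditworthy: collateral gives 332 − 53 = 279; no collateral gives 130 − 0 = 130. No deviation. ✓
Subprime: no collateral gives 130 − 0 = 130; collateral gives 332 − 146 = 186. Would deviate. ✗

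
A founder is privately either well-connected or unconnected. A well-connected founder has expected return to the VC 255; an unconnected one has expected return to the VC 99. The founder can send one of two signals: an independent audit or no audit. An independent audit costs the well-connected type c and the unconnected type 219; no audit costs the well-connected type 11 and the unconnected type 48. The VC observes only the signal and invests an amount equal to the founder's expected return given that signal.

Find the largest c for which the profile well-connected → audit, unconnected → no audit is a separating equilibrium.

Under separation: audit → well-connected (pays 255); no audit → unconnected (pays 99).
Unconnected: 99 − 48 = 51 ≥ 255 − 219 = 36. Holds regardless of c. ✓
Well-connected: 255 − c ≥ 99 − 11, so c ≤ 255 − 88 = 167.

167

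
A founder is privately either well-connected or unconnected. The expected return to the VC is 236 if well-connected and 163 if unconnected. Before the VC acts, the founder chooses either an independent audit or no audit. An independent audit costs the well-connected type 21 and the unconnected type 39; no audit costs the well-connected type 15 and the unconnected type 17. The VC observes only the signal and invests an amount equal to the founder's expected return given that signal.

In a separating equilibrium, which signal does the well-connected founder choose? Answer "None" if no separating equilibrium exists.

None

Try well-connected → audit, unconnected → no audit:
  If types separate, audit earns payment 236 and no audit earns 163.
  Well-connected: audit gives 236 − 21 = 215; no audit gives 163 − 15 = 148. No deviation. ✓
  Unconnected: no audit gives 163 − 17 = 146; audit gives 236 − 39 = 197. Would deviate. ✗
Try well-connected → no audit, unconnected → audit:
  If types separate, no audit earns payment 236 and audit earns 163.
  Well-connected: no audit gives 236 − 15 = 221; audit gives 163 − 21 = 142. No deviation. ✓
  Unconnected: audit gives 163 − 39 = 124; no audit gives 236 − 17 = 219. Would deviate. ✗
Neither assignment is incentive-compatible.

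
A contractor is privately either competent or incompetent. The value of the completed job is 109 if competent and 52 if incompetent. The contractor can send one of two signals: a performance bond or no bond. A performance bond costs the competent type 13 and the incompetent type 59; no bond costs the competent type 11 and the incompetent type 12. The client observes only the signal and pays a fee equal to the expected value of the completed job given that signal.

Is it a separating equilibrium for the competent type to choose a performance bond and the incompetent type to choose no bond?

If types separate, bond earns payment 109 and no bond earns 52.
Competent: bond gives 109 − 13 = 96; no bond gives 52 − 11 = 41. No deviation. ✓
Incompetent: no bond gives 52 − 12 = 40; bond gives 109 − 59 = 50. Would deviate. ✗

No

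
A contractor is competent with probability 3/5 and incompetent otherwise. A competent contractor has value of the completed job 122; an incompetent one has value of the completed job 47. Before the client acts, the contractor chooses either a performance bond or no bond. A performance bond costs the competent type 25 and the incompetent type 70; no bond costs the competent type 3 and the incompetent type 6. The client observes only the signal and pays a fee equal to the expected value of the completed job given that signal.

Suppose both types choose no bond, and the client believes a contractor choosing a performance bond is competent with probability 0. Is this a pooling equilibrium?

Yes

On the equilibrium path (no bond) the client holds the prior 3/5 and pays 3/5·122 + 2/5·47 = 92. Off-path (bond) belief 0 gives 0·122 + 1·47 = 47.
Competent: no bond gives 92 − 3 = 89; bond gives 47 − 25 = 22. Stays. ✓
Incompetent: no bond gives 92 − 6 = 86; bond gives 47 − 70 = -23. Stays. ✓
Beliefs are Bayes-consistent on-path and both types best-respond.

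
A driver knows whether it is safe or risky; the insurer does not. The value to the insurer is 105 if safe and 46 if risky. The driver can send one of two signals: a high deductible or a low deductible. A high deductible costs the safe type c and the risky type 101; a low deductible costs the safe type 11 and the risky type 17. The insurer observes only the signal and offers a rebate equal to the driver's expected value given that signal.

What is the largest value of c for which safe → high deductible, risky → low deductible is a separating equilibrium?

Under separation: high deductible → safe (pays 105); low deductible → risky (pays 46).
Risky: 46 − 17 = 29 ≥ 105 − 101 = 4. Holds regardless of c. ✓
Safe: 105 − c ≥ 46 − 11, so c ≤ 105 − 35 = 70.

70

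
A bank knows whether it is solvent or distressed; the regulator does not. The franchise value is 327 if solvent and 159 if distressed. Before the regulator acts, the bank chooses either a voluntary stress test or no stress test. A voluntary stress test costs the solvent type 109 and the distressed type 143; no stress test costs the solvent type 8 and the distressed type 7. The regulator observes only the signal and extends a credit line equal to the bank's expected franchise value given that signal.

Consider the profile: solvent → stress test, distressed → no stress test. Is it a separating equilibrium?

No

If types separate, stress test earns payment 327 and no stress test earns 159.
Solvent: stress test gives 327 − 109 = 218; no stress test gives 159 − 8 = 151. No deviation. ✓
Distressed: no stress test gives 159 − 7 = 152; stress test gives 327 − 143 = 184. Would deviate. ✗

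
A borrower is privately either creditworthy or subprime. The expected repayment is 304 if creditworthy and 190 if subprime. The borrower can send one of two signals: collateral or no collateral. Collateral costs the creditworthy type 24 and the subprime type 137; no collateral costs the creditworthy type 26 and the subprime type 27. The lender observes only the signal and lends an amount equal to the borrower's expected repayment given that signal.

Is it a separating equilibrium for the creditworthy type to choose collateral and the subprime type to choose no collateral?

No

Under separation the lender infers type exactly: collateral → creditworthy (pays 304), no collateral → subprime (pays 190).
Creditworthy: collateral gives 304 − 24 = 280; no collateral gives 190 − 26 = 164. No deviation. ✓
Subprime: no collateral gives 190 − 27 = 163; collateral gives 304 − 137 = 167. Would deviate. ✗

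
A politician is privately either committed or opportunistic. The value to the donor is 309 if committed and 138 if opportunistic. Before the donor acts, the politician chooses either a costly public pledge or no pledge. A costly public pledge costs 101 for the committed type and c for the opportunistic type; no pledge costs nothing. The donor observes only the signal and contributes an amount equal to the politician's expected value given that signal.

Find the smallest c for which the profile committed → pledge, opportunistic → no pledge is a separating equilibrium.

171

Under separation: pledge → committed (pays 309); no pledge → opportunistic (pays 138).
Committed: 309 − 101 = 208 ≥ 138 − 0 = 138. Holds regardless of c. ✓
Opportunistic: 138 − 0 ≥ 309 − c, so c ≥ 309 − 138 = 171.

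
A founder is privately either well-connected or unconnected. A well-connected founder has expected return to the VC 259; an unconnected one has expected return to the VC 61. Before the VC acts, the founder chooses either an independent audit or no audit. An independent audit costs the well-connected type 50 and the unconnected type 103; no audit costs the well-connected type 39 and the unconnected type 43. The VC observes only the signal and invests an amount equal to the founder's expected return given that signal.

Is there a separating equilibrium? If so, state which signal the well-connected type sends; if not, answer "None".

None

Try well-connected → audit, unconnected → no audit:
  If types separate, audit earns payment 259 and no audit earns 61.
  Well-connected: audit gives 259 − 50 = 209; no audit gives 61 − 39 = 22. No deviation. ✓
  Unconnected: no audit gives 61 − 43 = 18; audit gives 259 − 103 = 156. Would deviate. ✗
Try well-connected → no audit, unconnected → audit:
  If types separate, no audit earns payment 259 and audit earns 61.
  Well-connected: no audit gives 259 − 39 = 220; audit gives 61 − 50 = 11. No deviation. ✓
  Unconnected: audit gives 61 − 103 = -42; no audit gives 259 − 43 = 216. Would deviate. ✗
Neither assignment is incentive-compatible.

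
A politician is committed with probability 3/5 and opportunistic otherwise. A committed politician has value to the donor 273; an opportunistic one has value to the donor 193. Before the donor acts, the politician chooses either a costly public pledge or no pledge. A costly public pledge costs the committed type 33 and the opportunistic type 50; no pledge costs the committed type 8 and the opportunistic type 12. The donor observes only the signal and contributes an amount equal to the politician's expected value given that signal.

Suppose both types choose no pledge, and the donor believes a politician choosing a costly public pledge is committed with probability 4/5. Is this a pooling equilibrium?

Yes

At the pooled signal (no pledge) the donor holds the prior 3/5 and pays 3/5·273 + 2/5·193 = 241. Off-path (pledge) belief 4/5 gives 4/5·273 + 1/5·193 = 257.
Committed: no pledge gives 241 − 8 = 233; pledge gives 257 − 33 = 224. Stays. ✓
Opportunistic: no pledge gives 241 − 12 = 229; pledge gives 257 − 50 = 207. Stays. ✓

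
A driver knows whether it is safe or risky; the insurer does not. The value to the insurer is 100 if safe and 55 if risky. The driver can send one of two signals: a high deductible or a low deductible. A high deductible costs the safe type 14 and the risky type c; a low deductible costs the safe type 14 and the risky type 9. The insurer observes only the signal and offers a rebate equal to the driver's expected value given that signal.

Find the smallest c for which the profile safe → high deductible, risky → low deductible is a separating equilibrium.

Under separation: high deductible → safe (pays 100); low deductible → risky (pays 55).
Safe: 100 − 14 = 86 ≥ 55 − 14 = 41. Holds regardless of c. ✓
Risky: 55 − 9 ≥ 100 − c, so c ≥ 100 − 46 = 54.

54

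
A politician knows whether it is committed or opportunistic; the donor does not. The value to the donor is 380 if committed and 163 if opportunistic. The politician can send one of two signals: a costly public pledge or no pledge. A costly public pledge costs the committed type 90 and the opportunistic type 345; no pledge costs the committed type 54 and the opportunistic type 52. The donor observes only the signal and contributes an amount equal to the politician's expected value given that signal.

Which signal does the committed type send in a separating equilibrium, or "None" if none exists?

pledge

Try committed → pledge, opportunistic → no pledge:
  If types separate, pledge earns payment 380 and no pledge earns 163.
  Committed: pledge gives 380 − 90 = 290; no pledge gives 163 − 54 = 109. No deviation. ✓
  Opportunistic: no pledge gives 163 − 52 = 111; pledge gives 380 − 345 = 35. No deviation. ✓
Both hold — the committed type sends pledge.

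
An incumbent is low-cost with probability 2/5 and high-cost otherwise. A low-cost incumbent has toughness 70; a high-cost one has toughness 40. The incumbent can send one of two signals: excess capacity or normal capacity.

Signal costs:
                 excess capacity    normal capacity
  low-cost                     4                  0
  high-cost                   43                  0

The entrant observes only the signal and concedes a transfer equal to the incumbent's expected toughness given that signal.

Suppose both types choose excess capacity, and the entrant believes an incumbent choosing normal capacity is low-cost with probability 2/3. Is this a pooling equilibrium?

No

At the pooled signal (excess capacity) the entrant holds the prior 2/5 and pays 2/5·70 + 3/5·40 = 52. Off-path (normal capacity) belief 2/3 gives 2/3·70 + 1/3·40 = 60.
Low-cost: excess capacity gives 52 − 4 = 48; normal capacity gives 60 − 0 = 60. Deviates. ✗
High-cost: excess capacity gives 52 − 43 = 9; normal capacity gives 60 − 0 = 60. Deviates. ✗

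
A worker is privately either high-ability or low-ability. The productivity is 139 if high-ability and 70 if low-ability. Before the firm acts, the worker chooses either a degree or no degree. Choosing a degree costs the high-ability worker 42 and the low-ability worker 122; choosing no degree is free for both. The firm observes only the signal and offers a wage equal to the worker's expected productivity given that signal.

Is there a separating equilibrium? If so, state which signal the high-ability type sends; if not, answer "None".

degree

Try high-ability → degree, low-ability → no degree:
  If types separate, degree earns payment 139 and no degree earns 70.
  High-ability: degree gives 139 − 42 = 97; no degree gives 70 − 0 = 70. No deviation. ✓
  Low-ability: no degree gives 70 − 0 = 70; degree gives 139 − 122 = 17. No deviation. ✓
Both hold — the high-ability type sends degree.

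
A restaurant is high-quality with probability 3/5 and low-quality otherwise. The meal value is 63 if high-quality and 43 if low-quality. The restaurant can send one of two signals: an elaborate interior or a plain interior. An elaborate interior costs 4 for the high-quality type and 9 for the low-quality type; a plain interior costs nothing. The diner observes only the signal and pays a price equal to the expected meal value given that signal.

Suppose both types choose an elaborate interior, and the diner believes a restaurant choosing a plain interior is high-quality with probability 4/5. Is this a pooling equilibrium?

No

On the equilibrium path (elaborate interior) the diner holds the prior 3/5 and pays 3/5·63 + 2/5·43 = 55. Off-path (plain interior) belief 4/5 gives 4/5·63 + 1/5·43 = 59.
High-quality: elaborate interior gives 55 − 4 = 51; plain interior gives 59 − 0 = 59. Deviates. ✗
Low-quality: elaborate interior gives 55 − 9 = 46; plain interior gives 59 − 0 = 59. Deviates. ✗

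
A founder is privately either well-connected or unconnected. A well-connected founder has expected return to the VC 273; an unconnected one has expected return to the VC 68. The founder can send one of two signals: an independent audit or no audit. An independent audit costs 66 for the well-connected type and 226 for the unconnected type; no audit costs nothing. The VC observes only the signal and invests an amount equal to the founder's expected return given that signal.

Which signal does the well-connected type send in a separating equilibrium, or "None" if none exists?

audit

Try well-connected → audit, unconnected → no audit:
  Under separation the VC infers type exactly: audit → well-connected (pays 273), no audit → unconnected (pays 68).
  Well-connected: audit gives 273 − 66 = 207; no audit gives 68 − 0 = 68. No deviation. ✓
  Unconnected: no audit gives 68 − 0 = 68; audit gives 273 − 226 = 47. No deviation. ✓
Both hold — the well-connected type sends audit.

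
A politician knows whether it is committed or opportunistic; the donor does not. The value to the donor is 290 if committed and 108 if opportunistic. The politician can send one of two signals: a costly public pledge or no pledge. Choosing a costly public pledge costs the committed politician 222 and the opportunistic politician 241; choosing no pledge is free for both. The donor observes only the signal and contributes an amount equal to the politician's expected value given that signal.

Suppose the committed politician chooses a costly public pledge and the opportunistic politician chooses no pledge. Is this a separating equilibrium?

No

Under separation the donor infers type exactly: pledge → committed (pays 290), no pledge → opportunistic (pays 108).
Committed: pledge gives 290 − 222 = 68; no pledge gives 108 − 0 = 108. Would deviate. ✗
Opportunistic: no pledge gives 108 − 0 = 108; pledge gives 290 − 241 = 49. No deviation. ✓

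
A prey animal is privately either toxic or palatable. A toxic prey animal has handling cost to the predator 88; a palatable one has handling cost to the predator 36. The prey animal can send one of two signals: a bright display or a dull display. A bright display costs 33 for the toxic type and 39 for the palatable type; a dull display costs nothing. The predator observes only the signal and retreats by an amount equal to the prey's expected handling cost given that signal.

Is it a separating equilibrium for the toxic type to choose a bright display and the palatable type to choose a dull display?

No

If types separate, bright display earns payment 88 and dull display earns 36.
Toxic: bright display gives 88 − 33 = 55; dull display gives 36 − 0 = 36. No deviation. ✓
Palatable: dull display gives 36 − 0 = 36; bright display gives 88 − 39 = 49. Would deviate. ✗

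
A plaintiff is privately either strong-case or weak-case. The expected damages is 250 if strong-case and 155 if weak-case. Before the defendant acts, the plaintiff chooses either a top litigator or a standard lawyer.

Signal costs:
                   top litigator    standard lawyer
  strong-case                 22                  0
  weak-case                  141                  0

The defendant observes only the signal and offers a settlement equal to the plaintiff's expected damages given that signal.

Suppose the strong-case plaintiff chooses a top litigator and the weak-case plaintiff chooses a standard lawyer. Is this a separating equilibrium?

Under separation the defendant infers type exactly: top litigator → strong-case (pays 250), standard lawyer → weak-case (pays 155).
Strong-case: top litigator gives 250 − 22 = 228; standard lawyer gives 155 − 0 = 155. No deviation. ✓
Weak-case: standard lawyer gives 155 − 0 = 155; top litigator gives 250 − 141 = 109. No deviation. ✓
Both incentive constraints hold.

Yes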